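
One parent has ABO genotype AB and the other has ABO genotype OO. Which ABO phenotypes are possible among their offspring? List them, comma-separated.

Gametes from AB × OO give offspring ABO genotypes AO, BO, i.e. phenotypes A, B.

A, B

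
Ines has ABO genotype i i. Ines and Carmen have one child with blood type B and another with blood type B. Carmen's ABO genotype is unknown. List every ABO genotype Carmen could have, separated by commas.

For each candidate genotype of Carmen, check whether crossing it with i i can produce every observed child phenotype.
  I^A I^A → possible child types {A} ✗
  I^A I^B → possible child types {A, B} ✓
  I^A i → possible child types {O, A} ✗
  I^B I^B → possible child types {B} ✓
  I^B i → possible child types {O, B} ✓
  i i → possible child types {O} ✗

I^A I^B, I^B I^B, I^B i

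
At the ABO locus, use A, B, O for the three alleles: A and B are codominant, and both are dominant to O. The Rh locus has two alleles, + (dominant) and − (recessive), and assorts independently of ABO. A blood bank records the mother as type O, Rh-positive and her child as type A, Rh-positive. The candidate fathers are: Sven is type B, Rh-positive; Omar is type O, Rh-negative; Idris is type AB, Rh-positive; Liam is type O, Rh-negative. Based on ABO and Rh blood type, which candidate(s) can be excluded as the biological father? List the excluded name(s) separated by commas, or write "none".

Sven, Omar, Liam

A candidate is excluded only if no genotype consistent with his phenotype could produce a type A, Rh-positive child with a type O, Rh-positive mother.
Sven (type B, Rh+): no genotype consistent with that phenotype can produce a type-A Rh+ child with a type-O mother.
Omar (type O, Rh-): no genotype consistent with that phenotype can produce a type-A Rh+ child with a type-O mother.
Liam (type O, Rh-): no genotype consistent with that phenotype can produce a type-A Rh+ child with a type-O mother.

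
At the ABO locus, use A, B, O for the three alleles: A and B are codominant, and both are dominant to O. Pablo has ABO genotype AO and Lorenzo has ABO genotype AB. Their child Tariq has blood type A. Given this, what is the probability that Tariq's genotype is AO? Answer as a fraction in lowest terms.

1/2

Cross AO × AB → 1/4 AA, 1/4 AB, 1/4 AO, 1/4 BO.
Type-A genotypes among offspring: AA (1/4), AO (1/4); total 1/2.
P(AO | type A) = (1/4) / (1/2) = 1/2.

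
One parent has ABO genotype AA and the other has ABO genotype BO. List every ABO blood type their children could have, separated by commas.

Gametes from AA × BO give offspring ABO genotypes AB, AO, i.e. phenotypes A, AB.

A, AB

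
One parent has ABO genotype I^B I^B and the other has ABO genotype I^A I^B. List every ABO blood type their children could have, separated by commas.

B, AB

Gametes from I^B I^B × I^A I^B give offspring ABO genotypes I^A I^B, I^B I^B, i.e. phenotypes B, AB.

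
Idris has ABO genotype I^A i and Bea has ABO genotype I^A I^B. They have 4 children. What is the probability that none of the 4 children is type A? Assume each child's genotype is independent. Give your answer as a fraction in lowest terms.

ABO cross I^A i × I^A I^B → 1/2 A, 1/4 B, 1/4 AB.
So P(type A) = 1/2 per child.
P(not type A) = 1/2 for one child; (1/2)^4 = 1/16.

1/16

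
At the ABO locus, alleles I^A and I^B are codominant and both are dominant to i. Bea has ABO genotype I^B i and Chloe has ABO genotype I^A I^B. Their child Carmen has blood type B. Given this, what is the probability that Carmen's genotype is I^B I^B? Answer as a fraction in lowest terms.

Cross I^B i × I^A I^B → 1/4 I^A I^B, 1/4 I^A i, 1/4 I^B I^B, 1/4 I^B i.
Type-B genotypes among offspring: I^B I^B (1/4), I^B i (1/4); total 1/2.
P(I^B I^B | type B) = (1/4) / (1/2) = 1/2.

1/2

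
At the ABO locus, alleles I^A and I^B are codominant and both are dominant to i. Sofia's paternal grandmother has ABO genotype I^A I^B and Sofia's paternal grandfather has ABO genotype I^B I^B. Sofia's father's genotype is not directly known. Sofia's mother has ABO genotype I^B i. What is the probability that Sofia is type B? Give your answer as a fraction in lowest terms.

Sofia's father's ABO genotype from I^A I^B × I^B I^B: 1/2 I^A I^B, 1/2 I^B I^B.
Crossing each possibility with the mother I^B i and summing P(type B): 1/2·1/2 + 1/2·1 = 3/4.

3/4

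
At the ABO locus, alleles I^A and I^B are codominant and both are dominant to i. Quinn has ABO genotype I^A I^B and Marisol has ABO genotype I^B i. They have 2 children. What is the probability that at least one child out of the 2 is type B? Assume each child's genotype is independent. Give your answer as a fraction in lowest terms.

3/4

ABO cross I^A I^B × I^B i → 1/4 A, 1/2 B, 1/4 AB.
So P(type B) = 1/2 per child.
P(none) = (1/2)^2 = 1/4; P(at least one) = 1 − 1/4 = 3/4.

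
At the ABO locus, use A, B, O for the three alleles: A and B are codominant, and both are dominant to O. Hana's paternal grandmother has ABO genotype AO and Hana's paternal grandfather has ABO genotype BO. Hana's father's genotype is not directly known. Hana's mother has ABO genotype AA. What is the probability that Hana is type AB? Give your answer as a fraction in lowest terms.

Hana's father's ABO genotype from AO × BO: 1/4 AB, 1/4 AO, 1/4 BO, 1/4 OO.
Crossing each possibility with the mother AA and summing P(type AB): 1/4·1/2 + 1/4·0 + 1/4·1/2 + 1/4·0 = 1/4.

1/4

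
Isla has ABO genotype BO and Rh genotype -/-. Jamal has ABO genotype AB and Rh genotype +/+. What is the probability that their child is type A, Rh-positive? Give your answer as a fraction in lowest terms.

1/4

ABO cross BO × AB → offspring phenotypes: 1/4 A, 1/2 B, 1/4 AB.
Rh cross -/- × +/+ → 1 Rh+.
Independent loci: P(type A, Rh-positive) = 1/4 × 1 = 1/4.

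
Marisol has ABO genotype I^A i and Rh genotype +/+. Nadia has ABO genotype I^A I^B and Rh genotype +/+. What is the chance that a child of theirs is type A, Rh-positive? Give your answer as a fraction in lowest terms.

1/2

ABO cross I^A i × I^A I^B → offspring phenotypes: 1/2 A, 1/4 B, 1/4 AB.
Rh cross +/+ × +/+ → 1 Rh+.
Independent loci: P(type A, Rh-positive) = 1/2 × 1 = 1/2.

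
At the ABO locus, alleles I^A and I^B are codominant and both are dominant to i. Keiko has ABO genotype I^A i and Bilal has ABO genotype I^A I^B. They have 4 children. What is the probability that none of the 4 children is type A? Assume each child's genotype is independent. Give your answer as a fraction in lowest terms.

1/16

ABO cross I^A i × I^A I^B → 1/2 A, 1/4 B, 1/4 AB.
So P(type A) = 1/2 per child.
P(not type A) = 1/2 for one child; (1/2)^4 = 1/16.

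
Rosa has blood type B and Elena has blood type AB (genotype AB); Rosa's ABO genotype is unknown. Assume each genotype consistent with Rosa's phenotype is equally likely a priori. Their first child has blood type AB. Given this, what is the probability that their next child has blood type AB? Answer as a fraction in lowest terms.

Possible genotypes: Rosa ∈ {BB, BO}; Elena ∈ {AB}.
Weight each parental genotype pair by prior × P(type-AB child):
  BB × AB: posterior weight 2/3; P(next child type AB) = 1/2.
  BO × AB: posterior weight 1/3; P(next child type AB) = 1/4.
Weighted sum = 5/12.

5/12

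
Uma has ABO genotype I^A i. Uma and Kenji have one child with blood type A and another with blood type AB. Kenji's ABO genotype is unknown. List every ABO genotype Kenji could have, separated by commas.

For each candidate genotype of Kenji, check whether crossing it with I^A i can produce every observed child phenotype.
  I^A I^A → possible child types {A} ✗
  I^A I^B → possible child types {A, B, AB} ✓
  I^A i → possible child types {O, A} ✗
  I^B I^B → possible child types {B, AB} ✗
  I^B i → possible child types {O, A, B, AB} ✓
  i i → possible child types {O, A} ✗

I^A I^B, I^B i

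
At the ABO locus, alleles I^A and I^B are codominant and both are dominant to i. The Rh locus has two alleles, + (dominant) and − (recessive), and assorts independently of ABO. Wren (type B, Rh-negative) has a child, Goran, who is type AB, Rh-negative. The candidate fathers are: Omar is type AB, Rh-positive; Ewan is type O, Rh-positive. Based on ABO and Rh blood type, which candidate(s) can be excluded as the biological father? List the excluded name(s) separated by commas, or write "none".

Ewan

A candidate is excluded only if no genotype consistent with his phenotype could produce a type AB, Rh-negative child with a type B, Rh-negative mother.
Ewan (type O, Rh+): no genotype consistent with that phenotype can produce a type-AB Rh- child with a type-B mother.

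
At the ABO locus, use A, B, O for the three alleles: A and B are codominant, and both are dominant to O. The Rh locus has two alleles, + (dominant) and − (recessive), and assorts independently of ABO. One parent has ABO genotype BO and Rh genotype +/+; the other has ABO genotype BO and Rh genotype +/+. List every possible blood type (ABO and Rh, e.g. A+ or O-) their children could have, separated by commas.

O+, B+

Gametes from BO × BO give offspring ABO genotypes BB, BO, OO, i.e. phenotypes O, B.
Rh cross +/+ × +/+ → phenotypes Rh+.
Combining independently: O+, B+.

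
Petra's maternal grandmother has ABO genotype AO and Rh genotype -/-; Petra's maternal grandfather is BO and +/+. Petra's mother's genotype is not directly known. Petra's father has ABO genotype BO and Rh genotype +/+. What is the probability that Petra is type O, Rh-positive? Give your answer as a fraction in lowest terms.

Petra's mother's ABO genotype from AO × BO: 1/4 AB, 1/4 AO, 1/4 BO, 1/4 OO.
Crossing each possibility with the father BO and summing P(type O): 1/4·0 + 1/4·1/4 + 1/4·1/4 + 1/4·1/2 = 1/4.
Similarly for Rh via the mother's Rh distribution: P(Rh+) = 1.
Independent loci: 1/4 × 1 = 1/4.

1/4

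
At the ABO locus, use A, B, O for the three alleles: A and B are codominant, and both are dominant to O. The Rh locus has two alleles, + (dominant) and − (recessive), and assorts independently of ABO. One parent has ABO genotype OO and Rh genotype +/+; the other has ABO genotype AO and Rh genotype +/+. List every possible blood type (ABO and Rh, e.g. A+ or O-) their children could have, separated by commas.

O+, A+

Gametes from OO × AO give offspring ABO genotypes AO, OO, i.e. phenotypes O, A.
Rh cross +/+ × +/+ → phenotypes Rh+.
Combining independently: O+, A+.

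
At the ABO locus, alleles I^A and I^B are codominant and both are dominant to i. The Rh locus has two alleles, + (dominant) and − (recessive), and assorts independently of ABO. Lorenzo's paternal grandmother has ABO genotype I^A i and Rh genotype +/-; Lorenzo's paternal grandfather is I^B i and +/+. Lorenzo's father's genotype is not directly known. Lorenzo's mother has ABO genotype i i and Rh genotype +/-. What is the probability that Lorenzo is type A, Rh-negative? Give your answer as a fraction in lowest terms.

Lorenzo's father's ABO genotype from I^A i × I^B i: 1/4 I^A I^B, 1/4 I^A i, 1/4 I^B i, 1/4 i i.
Crossing each possibility with the mother i i and summing P(type A): 1/4·1/2 + 1/4·1/2 + 1/4·0 + 1/4·0 = 1/4.
Similarly for Rh via the father's Rh distribution: P(Rh-) = 1/8.
Independent loci: 1/4 × 1/8 = 1/32.

1/32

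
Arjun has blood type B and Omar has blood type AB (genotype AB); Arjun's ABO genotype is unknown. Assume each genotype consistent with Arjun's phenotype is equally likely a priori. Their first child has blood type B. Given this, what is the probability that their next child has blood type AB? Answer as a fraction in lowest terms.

3/8

Possible genotypes: Arjun ∈ {BB, BO}; Omar ∈ {AB}.
Weight each parental genotype pair by prior × P(type-B child):
  BB × AB: posterior weight 1/2; P(next child type AB) = 1/2.
  BO × AB: posterior weight 1/2; P(next child type AB) = 1/4.
Weighted sum = 3/8.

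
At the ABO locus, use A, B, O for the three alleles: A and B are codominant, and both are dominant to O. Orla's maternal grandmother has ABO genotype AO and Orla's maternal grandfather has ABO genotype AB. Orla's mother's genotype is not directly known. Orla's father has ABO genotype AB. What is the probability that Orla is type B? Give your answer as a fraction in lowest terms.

1/4

Orla's mother's ABO genotype from AO × AB: 1/4 AA, 1/4 AB, 1/4 AO, 1/4 BO.
Crossing each possibility with the father AB and summing P(type B): 1/4·0 + 1/4·1/4 + 1/4·1/4 + 1/4·1/2 = 1/4.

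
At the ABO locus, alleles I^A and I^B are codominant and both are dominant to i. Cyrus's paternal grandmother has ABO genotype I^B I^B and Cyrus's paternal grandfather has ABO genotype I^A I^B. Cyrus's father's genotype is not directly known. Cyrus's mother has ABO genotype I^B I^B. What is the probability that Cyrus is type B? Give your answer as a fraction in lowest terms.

3/4

Cyrus's father's ABO genotype from I^B I^B × I^A I^B: 1/2 I^A I^B, 1/2 I^B I^B.
Crossing each possibility with the mother I^B I^B and summing P(type B): 1/2·1/2 + 1/2·1 = 3/4.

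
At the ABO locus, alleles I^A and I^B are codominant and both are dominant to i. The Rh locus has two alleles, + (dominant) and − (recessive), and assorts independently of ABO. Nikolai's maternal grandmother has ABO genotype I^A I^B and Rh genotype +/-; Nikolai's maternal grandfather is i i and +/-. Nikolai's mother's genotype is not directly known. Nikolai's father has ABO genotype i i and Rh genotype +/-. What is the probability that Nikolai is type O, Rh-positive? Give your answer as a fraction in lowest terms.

3/8

Nikolai's mother's ABO genotype from I^A I^B × i i: 1/2 I^A i, 1/2 I^B i.
Crossing each possibility with the father i i and summing P(type O): 1/2·1/2 + 1/2·1/2 = 1/2.
Similarly for Rh via the mother's Rh distribution: P(Rh+) = 3/4.
Independent loci: 1/2 × 3/4 = 3/8.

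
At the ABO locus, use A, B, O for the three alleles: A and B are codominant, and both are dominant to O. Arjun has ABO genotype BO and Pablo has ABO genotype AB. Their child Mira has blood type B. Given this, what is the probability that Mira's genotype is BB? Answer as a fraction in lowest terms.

1/2

Cross BO × AB → 1/4 AB, 1/4 AO, 1/4 BB, 1/4 BO.
Type-B genotypes among offspring: BB (1/4), BO (1/4); total 1/2.
P(BB | type B) = (1/4) / (1/2) = 1/2.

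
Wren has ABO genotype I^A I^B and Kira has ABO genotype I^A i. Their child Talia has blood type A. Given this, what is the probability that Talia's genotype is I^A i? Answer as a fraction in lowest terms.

1/2

Cross I^A I^B × I^A i → 1/4 I^A I^A, 1/4 I^A I^B, 1/4 I^A i, 1/4 I^B i.
Type-A genotypes among offspring: I^A I^A (1/4), I^A i (1/4); total 1/2.
P(I^A i | type A) = (1/4) / (1/2) = 1/2.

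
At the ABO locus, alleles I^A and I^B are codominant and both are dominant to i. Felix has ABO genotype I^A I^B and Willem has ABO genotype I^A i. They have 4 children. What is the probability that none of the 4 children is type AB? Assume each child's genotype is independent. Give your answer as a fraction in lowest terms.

81/256

ABO cross I^A I^B × I^A i → 1/2 A, 1/4 B, 1/4 AB.
So P(type AB) = 1/4 per child.
P(not type AB) = 3/4 for one child; (3/4)^4 = 81/256.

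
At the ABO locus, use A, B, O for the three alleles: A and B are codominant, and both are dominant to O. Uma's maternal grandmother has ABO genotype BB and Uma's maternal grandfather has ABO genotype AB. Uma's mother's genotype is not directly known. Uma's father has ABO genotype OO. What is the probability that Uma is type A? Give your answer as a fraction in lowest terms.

Uma's mother's ABO genotype from BB × AB: 1/2 AB, 1/2 BB.
Crossing each possibility with the father OO and summing P(type A): 1/2·1/2 + 1/2·0 = 1/4.

1/4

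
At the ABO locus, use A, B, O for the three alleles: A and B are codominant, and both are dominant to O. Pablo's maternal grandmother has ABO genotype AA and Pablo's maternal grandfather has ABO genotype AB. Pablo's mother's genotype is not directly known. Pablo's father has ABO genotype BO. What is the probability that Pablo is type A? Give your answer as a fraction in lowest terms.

3/8

Pablo's mother's ABO genotype from AA × AB: 1/2 AA, 1/2 AB.
Crossing each possibility with the father BO and summing P(type A): 1/2·1/2 + 1/2·1/4 = 3/8.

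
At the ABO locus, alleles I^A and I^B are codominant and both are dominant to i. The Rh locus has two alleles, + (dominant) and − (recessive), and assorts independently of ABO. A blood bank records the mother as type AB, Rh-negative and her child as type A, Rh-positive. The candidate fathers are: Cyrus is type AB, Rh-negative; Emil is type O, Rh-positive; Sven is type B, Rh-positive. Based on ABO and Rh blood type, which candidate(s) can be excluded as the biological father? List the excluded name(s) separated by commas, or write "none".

Cyrus

A candidate is excluded only if no genotype consistent with his phenotype could produce a type A, Rh-positive child with a type AB, Rh-negative mother.
Cyrus (type AB, Rh-): no genotype consistent with that phenotype can produce a type-A Rh+ child with a type-AB mother.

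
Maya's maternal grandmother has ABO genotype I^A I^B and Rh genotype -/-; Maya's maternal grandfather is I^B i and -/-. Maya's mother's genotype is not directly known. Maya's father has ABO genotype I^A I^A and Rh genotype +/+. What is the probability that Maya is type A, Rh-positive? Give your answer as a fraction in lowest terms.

1/2

Maya's mother's ABO genotype from I^A I^B × I^B i: 1/4 I^A I^B, 1/4 I^A i, 1/4 I^B I^B, 1/4 I^B i.
Crossing each possibility with the father I^A I^A and summing P(type A): 1/4·1/2 + 1/4·1 + 1/4·0 + 1/4·1/2 = 1/2.
Similarly for Rh via the mother's Rh distribution: P(Rh+) = 1.
Independent loci: 1/2 × 1 = 1/2.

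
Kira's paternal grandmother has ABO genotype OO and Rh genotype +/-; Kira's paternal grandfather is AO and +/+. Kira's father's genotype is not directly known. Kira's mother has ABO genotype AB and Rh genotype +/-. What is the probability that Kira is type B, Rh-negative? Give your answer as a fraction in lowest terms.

3/64

Kira's father's ABO genotype from OO × AO: 1/2 AO, 1/2 OO.
Crossing each possibility with the mother AB and summing P(type B): 1/2·1/4 + 1/2·1/2 = 3/8.
Similarly for Rh via the father's Rh distribution: P(Rh-) = 1/8.
Independent loci: 3/8 × 1/8 = 3/64.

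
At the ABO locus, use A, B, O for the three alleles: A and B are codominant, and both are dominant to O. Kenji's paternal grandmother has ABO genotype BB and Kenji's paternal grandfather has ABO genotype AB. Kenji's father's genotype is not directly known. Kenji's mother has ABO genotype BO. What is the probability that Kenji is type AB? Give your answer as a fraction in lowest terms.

1/8

Kenji's father's ABO genotype from BB × AB: 1/2 AB, 1/2 BB.
Crossing each possibility with the mother BO and summing P(type AB): 1/2·1/4 + 1/2·0 = 1/8.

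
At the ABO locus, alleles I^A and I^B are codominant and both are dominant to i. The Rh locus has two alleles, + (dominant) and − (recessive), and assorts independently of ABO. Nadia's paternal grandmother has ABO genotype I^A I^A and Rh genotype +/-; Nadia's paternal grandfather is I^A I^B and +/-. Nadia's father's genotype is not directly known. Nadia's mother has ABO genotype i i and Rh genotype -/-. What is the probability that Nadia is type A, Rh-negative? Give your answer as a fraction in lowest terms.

3/8

Nadia's father's ABO genotype from I^A I^A × I^A I^B: 1/2 I^A I^A, 1/2 I^A I^B.
Crossing each possibility with the mother i i and summing P(type A): 1/2·1 + 1/2·1/2 = 3/4.
Similarly for Rh via the father's Rh distribution: P(Rh-) = 1/2.
Independent loci: 3/4 × 1/2 = 3/8.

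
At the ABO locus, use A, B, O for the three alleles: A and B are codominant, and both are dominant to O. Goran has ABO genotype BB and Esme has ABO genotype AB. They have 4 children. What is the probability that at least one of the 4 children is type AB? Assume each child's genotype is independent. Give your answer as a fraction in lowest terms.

ABO cross BB × AB → 1/2 B, 1/2 AB.
So P(type AB) = 1/2 per child.
P(none) = (1/2)^4 = 1/16; P(at least one) = 1 − 1/16 = 15/16.

15/16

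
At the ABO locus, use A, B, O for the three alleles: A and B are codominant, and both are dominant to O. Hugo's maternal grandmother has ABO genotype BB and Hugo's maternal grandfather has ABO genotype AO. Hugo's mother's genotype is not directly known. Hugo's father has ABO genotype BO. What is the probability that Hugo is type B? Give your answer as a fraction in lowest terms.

5/8

Hugo's mother's ABO genotype from BB × AO: 1/2 AB, 1/2 BO.
Crossing each possibility with the father BO and summing P(type B): 1/2·1/2 + 1/2·3/4 = 5/8.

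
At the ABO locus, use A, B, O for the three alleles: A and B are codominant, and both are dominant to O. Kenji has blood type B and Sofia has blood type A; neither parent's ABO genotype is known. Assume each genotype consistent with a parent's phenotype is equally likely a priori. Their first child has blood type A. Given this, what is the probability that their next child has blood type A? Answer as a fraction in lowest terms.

Possible genotypes: Kenji ∈ {BB, BO}; Sofia ∈ {AA, AO}.
Weight each parental genotype pair by prior × P(type-A child):
  BO × AA: posterior weight 2/3; P(next child type A) = 1/2.
  BO × AO: posterior weight 1/3; P(next child type A) = 1/4.
Weighted sum = 5/12.

5/12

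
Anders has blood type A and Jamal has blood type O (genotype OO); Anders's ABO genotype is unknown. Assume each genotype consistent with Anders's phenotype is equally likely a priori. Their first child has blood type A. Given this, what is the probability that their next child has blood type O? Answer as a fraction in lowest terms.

1/6

Possible genotypes: Anders ∈ {AA, AO}; Jamal ∈ {OO}.
Weight each parental genotype pair by prior × P(type-A child):
  AA × OO: posterior weight 2/3; P(next child type O) = 0.
  AO × OO: posterior weight 1/3; P(next child type O) = 1/2.
Weighted sum = 1/6.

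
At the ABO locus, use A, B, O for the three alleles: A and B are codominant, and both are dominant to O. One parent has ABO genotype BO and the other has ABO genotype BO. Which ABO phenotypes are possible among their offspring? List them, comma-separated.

O, B

Gametes from BO × BO give offspring ABO genotypes BB, BO, OO, i.e. phenotypes O, B.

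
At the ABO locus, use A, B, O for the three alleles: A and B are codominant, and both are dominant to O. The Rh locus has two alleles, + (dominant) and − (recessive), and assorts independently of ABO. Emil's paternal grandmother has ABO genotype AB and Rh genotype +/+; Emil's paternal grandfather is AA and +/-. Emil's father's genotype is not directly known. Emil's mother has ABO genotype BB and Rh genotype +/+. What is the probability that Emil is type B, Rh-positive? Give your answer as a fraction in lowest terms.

1/4

Emil's father's ABO genotype from AB × AA: 1/2 AA, 1/2 AB.
Crossing each possibility with the mother BB and summing P(type B): 1/2·0 + 1/2·1/2 = 1/4.
Similarly for Rh via the father's Rh distribution: P(Rh+) = 1.
Independent loci: 1/4 × 1 = 1/4.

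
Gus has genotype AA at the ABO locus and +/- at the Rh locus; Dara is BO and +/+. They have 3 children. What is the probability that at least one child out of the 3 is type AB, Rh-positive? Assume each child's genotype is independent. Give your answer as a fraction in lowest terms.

7/8

ABO cross AA × BO → 1/2 A, 1/2 AB.
Rh cross +/- × +/+ → 1 Rh+; so P(type AB, Rh-positive) = 1/2 × 1 = 1/2 per child.
P(none) = (1/2)^3 = 1/8; P(at least one) = 1 − 1/8 = 7/8.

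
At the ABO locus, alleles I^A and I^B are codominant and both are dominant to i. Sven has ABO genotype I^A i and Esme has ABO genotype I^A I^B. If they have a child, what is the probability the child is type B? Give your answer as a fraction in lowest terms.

1/4

ABO cross I^A i × I^A I^B → offspring phenotypes: 1/2 A, 1/4 B, 1/4 AB.
So P(type B) = 1/4.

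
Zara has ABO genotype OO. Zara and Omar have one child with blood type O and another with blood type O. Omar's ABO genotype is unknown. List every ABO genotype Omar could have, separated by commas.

AO, BO, OO

For each candidate genotype of Omar, check whether crossing it with OO can produce every observed child phenotype.
  AA → possible child types {A} ✗
  AB → possible child types {A, B} ✗
  AO → possible child types {O, A} ✓
  BB → possible child types {B} ✗
  BO → possible child types {O, B} ✓
  OO → possible child types {O} ✓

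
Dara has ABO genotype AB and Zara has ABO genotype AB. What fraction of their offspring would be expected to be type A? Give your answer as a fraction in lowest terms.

1/4

ABO cross AB × AB → offspring phenotypes: 1/4 A, 1/4 B, 1/2 AB.
So P(type A) = 1/4.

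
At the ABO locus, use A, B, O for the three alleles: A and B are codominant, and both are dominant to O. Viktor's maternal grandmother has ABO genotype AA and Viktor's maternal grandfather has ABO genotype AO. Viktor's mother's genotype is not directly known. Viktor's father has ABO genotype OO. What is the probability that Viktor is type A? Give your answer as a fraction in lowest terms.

Viktor's mother's ABO genotype from AA × AO: 1/2 AA, 1/2 AO.
Crossing each possibility with the father OO and summing P(type A): 1/2·1 + 1/2·1/2 = 3/4.

3/4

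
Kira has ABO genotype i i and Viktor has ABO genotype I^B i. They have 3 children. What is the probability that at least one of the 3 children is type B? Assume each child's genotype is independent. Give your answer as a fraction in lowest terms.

ABO cross i i × I^B i → 1/2 O, 1/2 B.
So P(type B) = 1/2 per child.
P(none) = (1/2)^3 = 1/8; P(at least one) = 1 − 1/8 = 7/8.

7/8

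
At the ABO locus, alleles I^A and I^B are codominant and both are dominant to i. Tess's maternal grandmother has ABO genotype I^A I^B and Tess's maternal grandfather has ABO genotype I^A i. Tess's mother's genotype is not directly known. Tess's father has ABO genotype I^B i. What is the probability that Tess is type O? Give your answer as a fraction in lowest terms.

Tess's mother's ABO genotype from I^A I^B × I^A i: 1/4 I^A I^A, 1/4 I^A I^B, 1/4 I^A i, 1/4 I^B i.
Crossing each possibility with the father I^B i and summing P(type O): 1/4·0 + 1/4·0 + 1/4·1/4 + 1/4·1/4 = 1/8.

1/8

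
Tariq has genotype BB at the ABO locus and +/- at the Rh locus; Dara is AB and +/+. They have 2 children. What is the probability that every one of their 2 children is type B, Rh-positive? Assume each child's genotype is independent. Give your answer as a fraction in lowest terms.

1/4

ABO cross BB × AB → 1/2 B, 1/2 AB.
Rh cross +/- × +/+ → 1 Rh+; so P(type B, Rh-positive) = 1/2 × 1 = 1/2 per child.
All 2 independent: (1/2)^2 = 1/4.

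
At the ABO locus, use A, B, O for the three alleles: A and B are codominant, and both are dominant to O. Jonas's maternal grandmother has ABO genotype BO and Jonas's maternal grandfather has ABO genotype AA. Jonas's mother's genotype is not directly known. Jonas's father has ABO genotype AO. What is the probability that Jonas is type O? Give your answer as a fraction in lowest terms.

1/8

Jonas's mother's ABO genotype from BO × AA: 1/2 AB, 1/2 AO.
Crossing each possibility with the father AO and summing P(type O): 1/2·0 + 1/2·1/4 = 1/8.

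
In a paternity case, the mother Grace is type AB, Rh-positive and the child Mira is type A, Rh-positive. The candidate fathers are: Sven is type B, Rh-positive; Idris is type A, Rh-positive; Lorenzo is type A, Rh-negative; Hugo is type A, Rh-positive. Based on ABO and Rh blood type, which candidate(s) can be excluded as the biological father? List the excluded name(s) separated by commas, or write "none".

A candidate is excluded only if no genotype consistent with his phenotype could produce a type A, Rh-positive child with a type AB, Rh-positive mother.
Every candidate has at least one consistent genotype combination, so none can be excluded.

none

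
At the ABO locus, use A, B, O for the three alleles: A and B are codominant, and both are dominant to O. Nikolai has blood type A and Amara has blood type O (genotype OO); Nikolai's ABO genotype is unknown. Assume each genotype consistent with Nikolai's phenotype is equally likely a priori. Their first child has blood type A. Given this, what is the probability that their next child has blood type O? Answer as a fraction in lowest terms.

1/6

Possible genotypes: Nikolai ∈ {AA, AO}; Amara ∈ {OO}.
Weight each parental genotype pair by prior × P(type-A child):
  AA × OO: posterior weight 2/3; P(next child type O) = 0.
  AO × OO: posterior weight 1/3; P(next child type O) = 1/2.
Weighted sum = 1/6.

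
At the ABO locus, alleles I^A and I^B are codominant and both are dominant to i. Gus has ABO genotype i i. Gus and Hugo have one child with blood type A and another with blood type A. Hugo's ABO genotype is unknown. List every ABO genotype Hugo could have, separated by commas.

For each candidate genotype of Hugo, check whether crossing it with i i can produce every observed child phenotype.
  I^A I^A → possible child types {A} ✓
  I^A I^B → possible child types {A, B} ✓
  I^A i → possible child types {O, A} ✓
  I^B I^B → possible child types {B} ✗
  I^B i → possible child types {O, B} ✗
  i i → possible child types {O} ✗

I^A I^A, I^A I^B, I^A i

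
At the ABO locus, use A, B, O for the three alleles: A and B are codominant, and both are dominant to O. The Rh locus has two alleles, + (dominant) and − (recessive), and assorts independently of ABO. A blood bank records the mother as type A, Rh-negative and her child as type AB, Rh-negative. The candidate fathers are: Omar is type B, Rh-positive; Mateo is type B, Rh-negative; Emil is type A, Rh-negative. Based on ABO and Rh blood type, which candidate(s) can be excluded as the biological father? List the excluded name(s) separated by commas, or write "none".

A candidate is excluded only if no genotype consistent with his phenotype could produce a type AB, Rh-negative child with a type A, Rh-negative mother.
Emil (type A, Rh-): no genotype consistent with that phenotype can produce a type-AB Rh- child with a type-A mother.

Emil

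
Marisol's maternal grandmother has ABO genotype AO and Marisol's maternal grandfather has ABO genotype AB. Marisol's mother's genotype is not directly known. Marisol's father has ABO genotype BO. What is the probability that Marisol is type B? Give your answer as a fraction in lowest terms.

3/8

Marisol's mother's ABO genotype from AO × AB: 1/4 AA, 1/4 AB, 1/4 AO, 1/4 BO.
Crossing each possibility with the father BO and summing P(type B): 1/4·0 + 1/4·1/2 + 1/4·1/4 + 1/4·3/4 = 3/8.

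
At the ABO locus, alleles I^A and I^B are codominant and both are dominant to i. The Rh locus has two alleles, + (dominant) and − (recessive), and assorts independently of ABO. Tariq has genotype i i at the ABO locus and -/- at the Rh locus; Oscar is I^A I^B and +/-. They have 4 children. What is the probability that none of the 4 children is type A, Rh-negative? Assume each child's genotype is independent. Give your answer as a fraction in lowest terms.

ABO cross i i × I^A I^B → 1/2 A, 1/2 B.
Rh cross -/- × +/- → 1/2 Rh+, 1/2 Rh-; so P(type A, Rh-negative) = 1/2 × 1/2 = 1/4 per child.
P(not type A, Rh-negative) = 3/4 for one child; (3/4)^4 = 81/256.

81/256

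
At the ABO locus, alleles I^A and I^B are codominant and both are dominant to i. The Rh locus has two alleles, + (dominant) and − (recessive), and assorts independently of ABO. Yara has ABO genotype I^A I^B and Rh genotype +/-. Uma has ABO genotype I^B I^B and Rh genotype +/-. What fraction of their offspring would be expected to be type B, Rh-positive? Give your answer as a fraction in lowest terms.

3/8

ABO cross I^A I^B × I^B I^B → offspring phenotypes: 1/2 B, 1/2 AB.
Rh cross +/- × +/- → 3/4 Rh+, 1/4 Rh-.
Independent loci: P(type B, Rh-positive) = 1/2 × 3/4 = 3/8.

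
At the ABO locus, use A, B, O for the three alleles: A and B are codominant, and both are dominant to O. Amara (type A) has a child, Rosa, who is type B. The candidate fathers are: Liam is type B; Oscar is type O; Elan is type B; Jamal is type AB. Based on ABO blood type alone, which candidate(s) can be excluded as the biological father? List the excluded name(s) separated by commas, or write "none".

Oscar

A candidate is excluded only if no genotype consistent with his phenotype could produce a type B child with a type A mother.
Oscar (type O): no genotype consistent with that phenotype can produce a type-B child with a type-A mother.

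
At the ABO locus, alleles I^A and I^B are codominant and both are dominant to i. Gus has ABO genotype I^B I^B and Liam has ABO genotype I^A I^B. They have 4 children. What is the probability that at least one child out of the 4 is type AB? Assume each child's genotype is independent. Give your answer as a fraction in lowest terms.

ABO cross I^B I^B × I^A I^B → 1/2 B, 1/2 AB.
So P(type AB) = 1/2 per child.
P(none) = (1/2)^4 = 1/16; P(at least one) = 1 − 1/16 = 15/16.

15/16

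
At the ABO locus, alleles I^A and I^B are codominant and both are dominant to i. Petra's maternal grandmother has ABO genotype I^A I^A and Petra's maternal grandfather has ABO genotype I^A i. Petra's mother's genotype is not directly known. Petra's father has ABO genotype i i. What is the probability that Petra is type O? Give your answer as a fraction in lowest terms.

Petra's mother's ABO genotype from I^A I^A × I^A i: 1/2 I^A I^A, 1/2 I^A i.
Crossing each possibility with the father i i and summing P(type O): 1/2·0 + 1/2·1/2 = 1/4.

1/4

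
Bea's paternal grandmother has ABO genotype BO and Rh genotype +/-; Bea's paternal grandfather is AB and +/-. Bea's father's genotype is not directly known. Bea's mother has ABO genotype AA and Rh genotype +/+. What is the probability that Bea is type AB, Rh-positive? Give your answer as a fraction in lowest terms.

Bea's father's ABO genotype from BO × AB: 1/4 AB, 1/4 AO, 1/4 BB, 1/4 BO.
Crossing each possibility with the mother AA and summing P(type AB): 1/4·1/2 + 1/4·0 + 1/4·1 + 1/4·1/2 = 1/2.
Similarly for Rh via the father's Rh distribution: P(Rh+) = 1.
Independent loci: 1/2 × 1 = 1/2.

1/2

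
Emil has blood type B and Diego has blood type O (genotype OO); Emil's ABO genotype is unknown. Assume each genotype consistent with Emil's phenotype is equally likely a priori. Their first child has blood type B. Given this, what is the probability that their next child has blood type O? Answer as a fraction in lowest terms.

Possible genotypes: Emil ∈ {BB, BO}; Diego ∈ {OO}.
Weight each parental genotype pair by prior × P(type-B child):
  BB × OO: posterior weight 2/3; P(next child type O) = 0.
  BO × OO: posterior weight 1/3; P(next child type O) = 1/2.
Weighted sum = 1/6.

1/6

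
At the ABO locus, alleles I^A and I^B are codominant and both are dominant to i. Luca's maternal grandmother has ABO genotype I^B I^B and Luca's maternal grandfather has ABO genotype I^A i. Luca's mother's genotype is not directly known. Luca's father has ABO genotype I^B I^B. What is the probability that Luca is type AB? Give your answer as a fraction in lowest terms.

1/4

Luca's mother's ABO genotype from I^B I^B × I^A i: 1/2 I^A I^B, 1/2 I^B i.
Crossing each possibility with the father I^B I^B and summing P(type AB): 1/2·1/2 + 1/2·0 = 1/4.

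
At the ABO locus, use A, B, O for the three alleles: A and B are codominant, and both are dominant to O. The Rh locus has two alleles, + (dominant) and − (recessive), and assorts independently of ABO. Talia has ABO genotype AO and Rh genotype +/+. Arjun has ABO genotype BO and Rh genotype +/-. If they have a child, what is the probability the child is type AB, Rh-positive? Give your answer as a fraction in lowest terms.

1/4

ABO cross AO × BO → offspring phenotypes: 1/4 O, 1/4 A, 1/4 B, 1/4 AB.
Rh cross +/+ × +/- → 1 Rh+.
Independent loci: P(type AB, Rh-positive) = 1/4 × 1 = 1/4.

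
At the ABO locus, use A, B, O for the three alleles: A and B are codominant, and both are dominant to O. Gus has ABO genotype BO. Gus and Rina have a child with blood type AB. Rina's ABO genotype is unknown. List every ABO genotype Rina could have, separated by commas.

AA, AB, AO

For each candidate genotype of Rina, check whether crossing it with BO can produce every observed child phenotype.
  AA → possible child types {A, AB} ✓
  AB → possible child types {A, B, AB} ✓
  AO → possible child types {O, A, B, AB} ✓
  BB → possible child types {B} ✗
  BO → possible child types {O, B} ✗
  OO → possible child types {O, B} ✗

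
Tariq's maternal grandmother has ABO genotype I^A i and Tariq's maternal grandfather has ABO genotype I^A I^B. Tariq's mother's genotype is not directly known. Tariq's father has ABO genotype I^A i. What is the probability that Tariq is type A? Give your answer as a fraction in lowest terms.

Tariq's mother's ABO genotype from I^A i × I^A I^B: 1/4 I^A I^A, 1/4 I^A I^B, 1/4 I^A i, 1/4 I^B i.
Crossing each possibility with the father I^A i and summing P(type A): 1/4·1 + 1/4·1/2 + 1/4·3/4 + 1/4·1/4 = 5/8.

5/8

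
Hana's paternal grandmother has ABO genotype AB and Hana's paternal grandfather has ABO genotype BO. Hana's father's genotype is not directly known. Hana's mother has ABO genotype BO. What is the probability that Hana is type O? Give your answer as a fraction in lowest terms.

1/8

Hana's father's ABO genotype from AB × BO: 1/4 AB, 1/4 AO, 1/4 BB, 1/4 BO.
Crossing each possibility with the mother BO and summing P(type O): 1/4·0 + 1/4·1/4 + 1/4·0 + 1/4·1/4 = 1/8.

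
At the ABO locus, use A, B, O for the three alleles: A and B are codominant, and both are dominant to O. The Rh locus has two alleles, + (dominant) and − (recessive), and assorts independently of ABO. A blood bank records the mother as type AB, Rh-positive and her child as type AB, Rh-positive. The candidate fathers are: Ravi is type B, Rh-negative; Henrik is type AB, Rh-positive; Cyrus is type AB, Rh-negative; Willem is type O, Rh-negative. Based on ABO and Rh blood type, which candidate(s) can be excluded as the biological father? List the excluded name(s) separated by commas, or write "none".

Willem

A candidate is excluded only if no genotype consistent with his phenotype could produce a type AB, Rh-positive child with a type AB, Rh-positive mother.
Willem (type O, Rh-): no genotype consistent with that phenotype can produce a type-AB Rh+ child with a type-AB mother.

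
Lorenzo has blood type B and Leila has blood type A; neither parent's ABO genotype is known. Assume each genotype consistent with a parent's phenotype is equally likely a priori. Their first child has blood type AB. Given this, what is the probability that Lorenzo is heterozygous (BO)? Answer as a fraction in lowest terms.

Possible genotypes: Lorenzo ∈ {BB, BO}; Leila ∈ {AA, AO}.
Weight each parental genotype pair by prior × P(type-AB child):
  BB × AA: posterior weight 4/9.
  BB × AO: posterior weight 2/9.
  BO × AA: posterior weight 2/9.
  BO × AO: posterior weight 1/9.
Sum the posterior weight over pairs where Lorenzo is BO: 1/3.

1/3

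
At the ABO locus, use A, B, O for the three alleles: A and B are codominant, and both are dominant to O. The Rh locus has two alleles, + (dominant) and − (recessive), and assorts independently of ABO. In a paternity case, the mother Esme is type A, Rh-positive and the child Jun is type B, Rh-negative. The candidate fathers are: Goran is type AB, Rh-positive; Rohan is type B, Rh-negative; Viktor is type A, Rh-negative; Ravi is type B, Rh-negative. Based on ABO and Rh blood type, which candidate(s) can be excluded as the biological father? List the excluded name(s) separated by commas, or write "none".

A candidate is excluded only if no genotype consistent with his phenotype could produce a type B, Rh-negative child with a type A, Rh-positive mother.
Viktor (type A, Rh-): no genotype consistent with that phenotype can produce a type-B Rh- child with a type-A mother.

Viktor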